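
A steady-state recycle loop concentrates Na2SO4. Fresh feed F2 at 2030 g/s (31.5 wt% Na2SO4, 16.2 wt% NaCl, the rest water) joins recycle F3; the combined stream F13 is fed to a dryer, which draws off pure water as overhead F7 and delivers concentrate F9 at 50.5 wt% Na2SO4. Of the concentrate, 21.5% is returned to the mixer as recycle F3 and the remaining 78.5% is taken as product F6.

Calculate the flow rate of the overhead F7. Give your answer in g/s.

Overall Na2SO4 balance (none leaves overhead): Na2SO4 in fresh feed = Na2SO4 in product, i.e. 2030×0.315 = (1−0.215)·F9·0.505.
F9 = 639.45/(0.505×0.785) = 1613 g/s.
Recycle F3 = 0.215×1613 = 346.8 g/s.
Combined feed F13 = 2030 + 346.8 = 2376.8 g/s.
Overhead F7 = F13 − F9 = 2376.8 − 1613 = 763.76 g/s.

763.8 g/s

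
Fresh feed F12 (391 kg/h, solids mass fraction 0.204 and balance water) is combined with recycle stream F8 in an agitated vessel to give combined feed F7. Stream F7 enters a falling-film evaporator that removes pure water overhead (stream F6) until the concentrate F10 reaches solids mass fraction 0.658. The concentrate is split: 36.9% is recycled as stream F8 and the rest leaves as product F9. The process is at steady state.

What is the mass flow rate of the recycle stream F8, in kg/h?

70.89 kg/h

Overall solids balance (none leaves overhead): solids in fresh feed = solids in product, i.e. 391×0.204 = (1−0.369)·F10·0.658.
F10 = 79.764/(0.658×0.631) = 192.11 kg/h.
Recycle F8 = 0.369×192.11 = 70.889 kg/h.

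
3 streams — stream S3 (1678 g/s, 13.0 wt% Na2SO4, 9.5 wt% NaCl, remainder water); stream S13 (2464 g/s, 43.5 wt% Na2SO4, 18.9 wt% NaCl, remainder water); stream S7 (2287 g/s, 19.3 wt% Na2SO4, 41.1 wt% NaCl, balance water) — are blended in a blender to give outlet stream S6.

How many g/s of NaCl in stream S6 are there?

NaCl out = NaCl in = 1678×0.095 + 2464×0.189 + 2287×0.411 = 1565.1 g/s.

1565 g/s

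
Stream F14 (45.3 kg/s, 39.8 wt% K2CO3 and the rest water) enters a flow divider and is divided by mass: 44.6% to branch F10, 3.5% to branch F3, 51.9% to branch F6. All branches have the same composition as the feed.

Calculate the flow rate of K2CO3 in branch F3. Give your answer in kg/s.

Branch F3 total = 0.035×45.3 = 1.5855 kg/s.
K2CO3 in F3 = 0.398×1.5855 = 0.63103 kg/s.

0.631 kg/s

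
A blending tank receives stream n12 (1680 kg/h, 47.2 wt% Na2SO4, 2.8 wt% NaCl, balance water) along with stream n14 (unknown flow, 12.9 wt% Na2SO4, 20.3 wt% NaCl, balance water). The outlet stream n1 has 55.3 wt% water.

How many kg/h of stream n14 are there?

Let n14 be the unknown flow. Total out = 1680 + n14.
water balance: 840 + 0.668·n14 = 0.553·(1680 + n14)
(0.668 − 0.553)·n14 = 0.553×1680 − 840 = 89.04
n14 = 89.04 / 0.115 = 774.26 kg/h

774.3 kg/h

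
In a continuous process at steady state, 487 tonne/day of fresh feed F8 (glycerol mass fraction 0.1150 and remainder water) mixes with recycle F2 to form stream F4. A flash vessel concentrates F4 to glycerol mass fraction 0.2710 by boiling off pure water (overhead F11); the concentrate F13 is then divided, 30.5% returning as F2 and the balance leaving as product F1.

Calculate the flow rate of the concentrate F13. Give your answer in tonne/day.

Overall glycerol balance (none leaves overhead): glycerol in fresh feed = glycerol in product, i.e. 487×0.115 = (1−0.305)·F13·0.271.
F13 = 56.005/(0.271×0.695) = 297.35 tonne/day.

297.4 tonne/day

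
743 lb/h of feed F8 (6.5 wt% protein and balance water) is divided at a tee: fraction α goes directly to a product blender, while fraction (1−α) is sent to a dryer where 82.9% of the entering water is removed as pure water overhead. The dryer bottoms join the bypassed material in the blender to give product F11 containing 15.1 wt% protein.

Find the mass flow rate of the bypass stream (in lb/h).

197.1 lb/h

All 743×0.065 = 48.295 lb/h of protein reaches F11, so F11 = 48.295/0.151 = 319.83 lb/h and vapour = 423.17 lb/h.
The evaporator receives (1−α)·743 of feed at 0.935 water and removes 0.829 of that water:
0.829×0.935×(1−α)×743 = 423.17
(1−α) = 423.17/575.91 = 0.7348;  α = 0.2652.
Bypass flow = 0.2652×743 = 197.06 lb/h.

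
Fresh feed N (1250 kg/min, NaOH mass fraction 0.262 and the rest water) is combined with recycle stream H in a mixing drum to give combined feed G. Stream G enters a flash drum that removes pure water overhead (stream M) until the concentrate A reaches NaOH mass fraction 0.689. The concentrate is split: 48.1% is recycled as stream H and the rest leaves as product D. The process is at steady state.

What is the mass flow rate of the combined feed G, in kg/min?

Overall NaOH balance (none leaves overhead): NaOH in fresh feed = NaOH in product, i.e. 1250×0.262 = (1−0.481)·A·0.689.
A = 327.5/(0.689×0.519) = 915.85 kg/min.
Recycle H = 0.481×915.85 = 440.52 kg/min.
Combined feed G = 1250 + 440.52 = 1690.5 kg/min.

1691 kg/min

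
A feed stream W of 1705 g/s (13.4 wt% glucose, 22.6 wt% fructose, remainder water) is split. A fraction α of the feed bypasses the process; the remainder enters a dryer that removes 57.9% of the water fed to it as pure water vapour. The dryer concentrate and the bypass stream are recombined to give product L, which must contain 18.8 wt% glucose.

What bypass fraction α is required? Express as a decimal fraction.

All 1705×0.134 = 228.47 g/s of glucose reaches L, so L = 228.47/0.188 = 1215.3 g/s and vapour = 489.73 g/s.
The evaporator receives (1−α)·1705 of feed at 0.640 water and removes 0.579 of that water:
0.579×0.640×(1−α)×1705 = 489.73
(1−α) = 489.73/631.8 = 0.7751;  α = 0.2249.

0.225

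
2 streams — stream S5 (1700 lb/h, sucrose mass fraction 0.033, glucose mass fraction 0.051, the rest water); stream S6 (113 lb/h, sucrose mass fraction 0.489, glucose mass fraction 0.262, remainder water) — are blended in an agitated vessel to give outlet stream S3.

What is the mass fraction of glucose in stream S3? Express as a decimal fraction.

0.064

Total flow out = 1700 + 113 = 1813 lb/h.
glucose in = 1700×0.051 + 113×0.262 = 116.31 lb/h.
glucose mass fraction in S3 = 116.31/1813 = 0.064.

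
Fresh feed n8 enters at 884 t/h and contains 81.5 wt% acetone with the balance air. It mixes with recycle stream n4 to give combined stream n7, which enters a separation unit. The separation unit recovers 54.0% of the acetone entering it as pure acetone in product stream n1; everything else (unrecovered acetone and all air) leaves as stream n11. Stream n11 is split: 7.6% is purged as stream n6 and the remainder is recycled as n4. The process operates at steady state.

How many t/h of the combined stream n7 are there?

air enters only via n8 and leaves only via the purge: 884×0.185 = 0.076×(air in n11), and the separation unit passes all air, so air in n7 = air in n11 = 2151.8 t/h.
acetone in n7: m_A = 884×0.815 + (1−0.076)·(1−0.540)·m_A, so m_A = 720.46/0.5750 = 1253.1 t/h.
n7 = 1253.1 + 2151.8 = 3404.9 t/h.

3405 t/h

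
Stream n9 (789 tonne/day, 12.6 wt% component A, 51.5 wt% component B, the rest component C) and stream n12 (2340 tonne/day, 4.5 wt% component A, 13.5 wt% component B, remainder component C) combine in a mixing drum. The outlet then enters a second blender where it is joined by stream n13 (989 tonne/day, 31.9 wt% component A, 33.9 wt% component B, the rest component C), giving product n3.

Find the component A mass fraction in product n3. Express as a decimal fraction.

Overall, product flow = 4118 tonne/day.
component A in = 789×0.126 + 2340×0.045 + 989×0.319 = 520.2 tonne/day.
component A fraction in n3 = 0.1263.

0.1263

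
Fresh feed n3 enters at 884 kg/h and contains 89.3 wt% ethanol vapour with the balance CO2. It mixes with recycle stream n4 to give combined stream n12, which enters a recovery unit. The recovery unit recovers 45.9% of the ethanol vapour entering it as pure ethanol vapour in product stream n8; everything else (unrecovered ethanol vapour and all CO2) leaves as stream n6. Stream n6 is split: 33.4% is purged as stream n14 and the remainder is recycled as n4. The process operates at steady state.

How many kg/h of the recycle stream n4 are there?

CO2 enters only via n3 and leaves only via the purge: 884×0.107 = 0.334×(CO2 in n6), and the recovery unit passes all CO2, so CO2 in n12 = CO2 in n6 = 283.2 kg/h.
ethanol vapour in n12: m_A = 884×0.893 + (1−0.334)·(1−0.459)·m_A, so m_A = 789.41/0.6397 = 1234 kg/h.
n6 = (1−0.459)×1234 + 283.2 = 950.82 kg/h.
Recycle n4 = (1−0.334)×950.82 = 633.24 kg/h.

633.2 kg/h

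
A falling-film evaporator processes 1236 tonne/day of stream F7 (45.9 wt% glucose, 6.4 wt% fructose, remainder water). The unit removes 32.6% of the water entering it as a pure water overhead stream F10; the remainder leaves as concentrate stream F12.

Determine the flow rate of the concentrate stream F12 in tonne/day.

water entering = 1236×0.477 = 589.57 tonne/day; overhead removed = 0.326×589.57 = 192.2 tonne/day.
Concentrate = 1236 − 192.2 = 1043.8 tonne/day.

1044 tonne/day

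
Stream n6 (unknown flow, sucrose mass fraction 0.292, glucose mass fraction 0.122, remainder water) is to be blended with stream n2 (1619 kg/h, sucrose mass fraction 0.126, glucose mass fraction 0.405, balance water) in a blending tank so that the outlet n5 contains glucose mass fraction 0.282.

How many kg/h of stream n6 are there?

Let n6 be the unknown flow. Total out = 1619 + n6.
glucose balance: 655.7 + 0.122·n6 = 0.282·(1619 + n6)
(0.122 − 0.282)·n6 = 0.282×1619 − 655.7 = -199.14
n6 = -199.14 / -0.160 = 1244.6 kg/h

1245 kg/h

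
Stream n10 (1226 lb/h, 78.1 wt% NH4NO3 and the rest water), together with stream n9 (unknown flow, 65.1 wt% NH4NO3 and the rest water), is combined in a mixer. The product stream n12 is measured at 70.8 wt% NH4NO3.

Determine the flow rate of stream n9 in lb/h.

1570 lb/h

Let n9 be the unknown flow. Total out = 1226 + n9.
NH4NO3 balance: 957.51 + 0.651·n9 = 0.708·(1226 + n9)
(0.651 − 0.708)·n9 = 0.708×1226 − 957.51 = -89.498
n9 = -89.498 / -0.057 = 1570.1 lb/h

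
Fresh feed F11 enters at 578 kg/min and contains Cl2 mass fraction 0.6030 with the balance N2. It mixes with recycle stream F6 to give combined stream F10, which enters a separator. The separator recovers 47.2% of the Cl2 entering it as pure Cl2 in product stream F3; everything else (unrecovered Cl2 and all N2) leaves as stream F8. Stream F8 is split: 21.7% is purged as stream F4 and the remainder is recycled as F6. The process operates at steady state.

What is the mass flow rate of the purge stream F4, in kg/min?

N2 enters only via F11 and leaves only via the purge: 578×0.397 = 0.217×(N2 in F8), and the separator passes all N2, so N2 in F10 = N2 in F8 = 1057.4 kg/min.
Cl2 in F10: m_A = 578×0.603 + (1−0.217)·(1−0.472)·m_A, so m_A = 348.53/0.5866 = 594.18 kg/min.
F8 = (1−0.472)×594.18 + 1057.4 = 1371.2 kg/min.
Purge F4 = 0.217×1371.2 = 297.55 kg/min.

297.5 kg/min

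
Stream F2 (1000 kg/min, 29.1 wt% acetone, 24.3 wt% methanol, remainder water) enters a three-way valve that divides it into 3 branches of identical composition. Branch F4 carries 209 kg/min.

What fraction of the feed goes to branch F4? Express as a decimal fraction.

0.209

Fraction to F4 = 209/1000 = 0.2090.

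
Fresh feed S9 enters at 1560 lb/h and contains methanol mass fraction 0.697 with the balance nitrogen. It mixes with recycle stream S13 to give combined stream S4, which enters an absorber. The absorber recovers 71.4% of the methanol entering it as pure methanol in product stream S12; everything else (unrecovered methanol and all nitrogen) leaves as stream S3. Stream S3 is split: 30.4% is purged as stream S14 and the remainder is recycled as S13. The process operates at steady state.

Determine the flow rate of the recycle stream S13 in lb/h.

nitrogen enters only via S9 and leaves only via the purge: 1560×0.303 = 0.304×(nitrogen in S3), and the absorber passes all nitrogen, so nitrogen in S4 = nitrogen in S3 = 1554.9 lb/h.
methanol in S4: m_A = 1560×0.697 + (1−0.304)·(1−0.714)·m_A, so m_A = 1087.3/0.8009 = 1357.5 lb/h.
S3 = (1−0.714)×1357.5 + 1554.9 = 1943.1 lb/h.
Recycle S13 = (1−0.304)×1943.1 = 1352.4 lb/h.

1352 lb/h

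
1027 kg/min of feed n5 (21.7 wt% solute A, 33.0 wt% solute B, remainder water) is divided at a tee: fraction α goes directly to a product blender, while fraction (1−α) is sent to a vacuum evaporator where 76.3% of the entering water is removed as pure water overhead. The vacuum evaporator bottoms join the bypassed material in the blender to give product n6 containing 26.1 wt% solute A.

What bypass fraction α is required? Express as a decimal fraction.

0.512

All 1027×0.217 = 222.86 kg/min of solute A reaches n6, so n6 = 222.86/0.261 = 853.87 kg/min and vapour = 173.13 kg/min.
The evaporator receives (1−α)·1027 of feed at 0.453 water and removes 0.763 of that water:
0.763×0.453×(1−α)×1027 = 173.13
(1−α) = 173.13/354.97 = 0.4877;  α = 0.5123.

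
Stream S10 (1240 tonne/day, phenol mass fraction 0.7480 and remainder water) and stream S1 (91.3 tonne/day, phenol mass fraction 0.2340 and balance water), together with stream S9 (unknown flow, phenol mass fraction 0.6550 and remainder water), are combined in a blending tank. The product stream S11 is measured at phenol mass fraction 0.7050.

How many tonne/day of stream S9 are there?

206.4 tonne/day

Let S9 be the unknown flow. Total out = 1331.3 + S9.
phenol balance: 948.88 + 0.655·S9 = 0.705·(1331.3 + S9)
(0.655 − 0.705)·S9 = 0.705×1331.3 − 948.88 = -10.318
S9 = -10.318 / -0.050 = 206.35 tonne/day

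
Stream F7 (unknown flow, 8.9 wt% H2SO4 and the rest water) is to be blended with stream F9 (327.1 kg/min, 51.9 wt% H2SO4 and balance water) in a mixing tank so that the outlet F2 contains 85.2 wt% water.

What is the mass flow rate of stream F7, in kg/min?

Let F7 be the unknown flow. Total out = 327.1 + F7.
water balance: 157.34 + 0.911·F7 = 0.852·(327.1 + F7)
(0.911 − 0.852)·F7 = 0.852×327.1 − 157.34 = 121.35
F7 = 121.35 / 0.059 = 2056.8 kg/min

2057 kg/min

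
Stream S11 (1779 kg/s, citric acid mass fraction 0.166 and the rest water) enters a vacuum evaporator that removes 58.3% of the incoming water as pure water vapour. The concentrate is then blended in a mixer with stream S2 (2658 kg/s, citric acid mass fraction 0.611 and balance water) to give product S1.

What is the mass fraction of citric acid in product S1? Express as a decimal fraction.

Vapour removed = 0.583×0.834×1779 = 864.99 kg/s; concentrate = 914.01 kg/s.
citric acid reaching the mixer = 295.31 (from concentrate) + 2658×0.611 = 1919.4 kg/s.
Product flow = 914.01 + 2658 = 3572 kg/s; citric acid fraction = 0.537.

0.537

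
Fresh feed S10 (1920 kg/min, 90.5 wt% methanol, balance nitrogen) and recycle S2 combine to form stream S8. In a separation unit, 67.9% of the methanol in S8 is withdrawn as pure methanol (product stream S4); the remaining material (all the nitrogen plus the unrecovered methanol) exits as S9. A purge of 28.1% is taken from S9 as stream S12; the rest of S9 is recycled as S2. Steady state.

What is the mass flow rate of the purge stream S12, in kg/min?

386.2 kg/min

nitrogen enters only via S10 and leaves only via the purge: 1920×0.095 = 0.281×(nitrogen in S9), and the separation unit passes all nitrogen, so nitrogen in S8 = nitrogen in S9 = 649.11 kg/min.
methanol in S8: m_A = 1920×0.905 + (1−0.281)·(1−0.679)·m_A, so m_A = 1737.6/0.7692 = 2259 kg/min.
S9 = (1−0.679)×2259 + 649.11 = 1374.2 kg/min.
Purge S12 = 0.281×1374.2 = 386.16 kg/min.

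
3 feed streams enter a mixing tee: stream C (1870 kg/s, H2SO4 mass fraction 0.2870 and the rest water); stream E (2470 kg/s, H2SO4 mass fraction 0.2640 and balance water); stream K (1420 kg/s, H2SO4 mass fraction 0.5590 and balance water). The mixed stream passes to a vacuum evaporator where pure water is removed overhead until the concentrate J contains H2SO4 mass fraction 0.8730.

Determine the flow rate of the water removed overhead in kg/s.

H2SO4 entering = 1870×0.287 + 2470×0.264 + 1420×0.559 = 1982.6 kg/s.
All H2SO4 reports to J, so J = 1982.6/0.873 = 2271 kg/s.
Total feed = 5760 kg/s; overhead = 5760 − 2271 = 3489 kg/s.

3489 kg/s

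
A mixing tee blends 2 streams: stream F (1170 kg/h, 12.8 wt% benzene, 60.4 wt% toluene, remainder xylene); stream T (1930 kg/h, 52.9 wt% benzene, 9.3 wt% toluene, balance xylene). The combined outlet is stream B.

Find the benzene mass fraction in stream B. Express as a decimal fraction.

Total flow out = 1170 + 1930 = 3100 kg/h.
benzene in = 1170×0.128 + 1930×0.529 = 1170.7 kg/h.
benzene mass fraction in B = 1170.7/3100 = 0.378.

0.378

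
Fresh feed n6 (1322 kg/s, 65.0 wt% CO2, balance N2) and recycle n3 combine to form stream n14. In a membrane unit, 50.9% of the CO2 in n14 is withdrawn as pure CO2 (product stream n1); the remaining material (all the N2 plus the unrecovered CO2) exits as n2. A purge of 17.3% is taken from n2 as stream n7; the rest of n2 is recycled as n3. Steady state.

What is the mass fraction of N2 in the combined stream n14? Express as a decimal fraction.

0.649

N2 enters only via n6 and leaves only via the purge: 1322×0.350 = 0.173×(N2 in n2), and the membrane unit passes all N2, so N2 in n14 = N2 in n2 = 2674.6 kg/s.
CO2 in n14: m_A = 1322×0.650 + (1−0.173)·(1−0.509)·m_A, so m_A = 859.3/0.5939 = 1446.8 kg/s.
n14 = 1446.8 + 2674.6 = 4121.3 kg/s.
N2 fraction in n14 = 2674.6/4121.3 = 0.649.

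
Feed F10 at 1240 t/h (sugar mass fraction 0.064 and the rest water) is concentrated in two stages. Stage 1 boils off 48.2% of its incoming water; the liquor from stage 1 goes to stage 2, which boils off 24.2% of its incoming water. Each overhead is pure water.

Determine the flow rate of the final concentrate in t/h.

water in feed = 1240×0.936 = 1160.6 t/h.
After stage 1: water left = (1−0.482)×1160.6 = 601.21; stream total = 680.57 t/h.
After stage 2: water left = (1−0.242)×601.21 = 455.72; final concentrate = 535.08 t/h.

535.1 t/h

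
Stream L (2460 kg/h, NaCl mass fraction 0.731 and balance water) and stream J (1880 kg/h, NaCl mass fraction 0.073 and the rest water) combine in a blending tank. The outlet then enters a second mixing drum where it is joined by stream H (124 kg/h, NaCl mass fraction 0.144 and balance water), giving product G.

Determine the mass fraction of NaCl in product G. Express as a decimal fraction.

0.438

Overall, product flow = 4464 kg/h.
NaCl in = 2460×0.731 + 1880×0.073 + 124×0.144 = 1953.4 kg/h.
NaCl fraction in G = 0.438.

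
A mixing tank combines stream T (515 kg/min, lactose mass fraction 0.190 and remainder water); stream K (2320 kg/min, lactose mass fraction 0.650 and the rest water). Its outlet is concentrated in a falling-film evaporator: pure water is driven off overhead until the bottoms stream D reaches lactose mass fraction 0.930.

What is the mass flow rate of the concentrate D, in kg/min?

lactose entering = 515×0.190 + 2320×0.650 = 1605.8 kg/min.
All lactose reports to D, so D = 1605.8/0.930 = 1726.7 kg/min.

1727 kg/min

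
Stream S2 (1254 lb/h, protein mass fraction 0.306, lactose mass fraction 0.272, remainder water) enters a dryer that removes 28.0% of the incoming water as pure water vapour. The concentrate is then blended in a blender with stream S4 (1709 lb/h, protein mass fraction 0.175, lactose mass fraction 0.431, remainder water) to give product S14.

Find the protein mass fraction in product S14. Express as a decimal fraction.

Vapour removed = 0.280×0.422×1254 = 148.17 lb/h; concentrate = 1105.8 lb/h.
protein reaching the mixer = 383.72 (from concentrate) + 1709×0.175 = 682.8 lb/h.
Product flow = 1105.8 + 1709 = 2814.8 lb/h; protein fraction = 0.243.

0.243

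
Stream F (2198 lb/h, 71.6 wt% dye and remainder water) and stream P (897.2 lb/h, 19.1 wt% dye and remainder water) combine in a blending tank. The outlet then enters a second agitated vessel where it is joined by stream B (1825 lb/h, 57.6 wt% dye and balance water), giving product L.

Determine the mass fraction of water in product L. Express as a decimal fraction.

0.4317

Overall, product flow = 4920.2 lb/h.
water in = 2198×0.284 + 897.2×0.809 + 1825×0.424 = 2123.9 lb/h.
water fraction in L = 0.4317.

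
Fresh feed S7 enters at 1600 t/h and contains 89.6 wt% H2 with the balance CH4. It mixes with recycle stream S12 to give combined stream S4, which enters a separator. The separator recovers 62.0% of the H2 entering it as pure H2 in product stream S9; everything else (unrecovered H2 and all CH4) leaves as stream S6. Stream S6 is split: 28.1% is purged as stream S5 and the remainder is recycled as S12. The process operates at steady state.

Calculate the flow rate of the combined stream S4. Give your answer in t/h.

CH4 enters only via S7 and leaves only via the purge: 1600×0.104 = 0.281×(CH4 in S6), and the separator passes all CH4, so CH4 in S4 = CH4 in S6 = 592.17 t/h.
H2 in S4: m_A = 1600×0.896 + (1−0.281)·(1−0.620)·m_A, so m_A = 1433.6/0.7268 = 1972.5 t/h.
S4 = 1972.5 + 592.17 = 2564.7 t/h.

2565 t/h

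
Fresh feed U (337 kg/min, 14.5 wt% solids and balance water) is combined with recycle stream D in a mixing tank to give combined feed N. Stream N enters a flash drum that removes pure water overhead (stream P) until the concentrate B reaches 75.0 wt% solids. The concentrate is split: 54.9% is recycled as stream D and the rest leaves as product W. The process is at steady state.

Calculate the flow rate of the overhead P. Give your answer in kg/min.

271.8 kg/min

Overall solids balance (none leaves overhead): solids in fresh feed = solids in product, i.e. 337×0.145 = (1−0.549)·B·0.750.
B = 48.865/(0.750×0.451) = 144.46 kg/min.
Recycle D = 0.549×144.46 = 79.311 kg/min.
Combined feed N = 337 + 79.311 = 416.31 kg/min.
Overhead P = N − B = 416.31 − 144.46 = 271.85 kg/min.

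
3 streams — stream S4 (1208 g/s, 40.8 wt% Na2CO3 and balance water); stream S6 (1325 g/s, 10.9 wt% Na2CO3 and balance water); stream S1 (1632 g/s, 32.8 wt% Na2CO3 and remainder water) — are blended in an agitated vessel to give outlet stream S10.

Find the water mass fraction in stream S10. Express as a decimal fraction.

Total flow out = 1208 + 1325 + 1632 = 4165 g/s.
water in = 1208×0.592 + 1325×0.891 + 1632×0.672 = 2992.4 g/s.
water mass fraction in S10 = 2992.4/4165 = 0.718.

0.718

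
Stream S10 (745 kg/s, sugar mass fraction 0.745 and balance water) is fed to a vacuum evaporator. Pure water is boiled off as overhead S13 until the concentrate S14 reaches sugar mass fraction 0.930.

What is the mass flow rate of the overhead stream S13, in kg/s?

sugar is conserved: 745×0.745 = 555.02 kg/s all reports to the concentrate.
Concentrate = 555.02/(target fraction) = 596.8 kg/s.
Overhead = 745 − 596.8 = 148.2 kg/s.

148.2 kg/s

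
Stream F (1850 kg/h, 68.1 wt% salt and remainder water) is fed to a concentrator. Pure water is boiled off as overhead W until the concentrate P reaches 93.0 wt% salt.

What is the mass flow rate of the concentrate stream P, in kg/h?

salt is conserved: 1850×0.681 = 1259.9 kg/h all reports to the concentrate.
Concentrate = 1259.9/(target fraction) = 1354.7 kg/h.

1355 kg/h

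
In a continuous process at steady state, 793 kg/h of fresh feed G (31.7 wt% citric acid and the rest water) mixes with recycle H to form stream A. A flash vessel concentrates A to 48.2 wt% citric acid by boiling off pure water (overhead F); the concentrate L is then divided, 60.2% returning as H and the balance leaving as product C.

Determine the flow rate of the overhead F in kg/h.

271.5 kg/h

Overall citric acid balance (none leaves overhead): citric acid in fresh feed = citric acid in product, i.e. 793×0.317 = (1−0.602)·L·0.482.
L = 251.38/(0.482×0.398) = 1310.4 kg/h.
Recycle H = 0.602×1310.4 = 788.86 kg/h.
Combined feed A = 793 + 788.86 = 1581.9 kg/h.
Overhead F = A − L = 1581.9 − 1310.4 = 271.46 kg/h.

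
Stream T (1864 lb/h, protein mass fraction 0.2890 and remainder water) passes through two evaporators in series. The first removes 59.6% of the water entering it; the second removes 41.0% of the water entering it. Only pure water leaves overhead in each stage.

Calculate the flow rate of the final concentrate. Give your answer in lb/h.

854.6 lb/h

water in feed = 1864×0.711 = 1325.3 lb/h.
After stage 1: water left = (1−0.596)×1325.3 = 535.42; stream total = 1074.1 lb/h.
After stage 2: water left = (1−0.410)×535.42 = 315.9; final concentrate = 854.6 lb/h.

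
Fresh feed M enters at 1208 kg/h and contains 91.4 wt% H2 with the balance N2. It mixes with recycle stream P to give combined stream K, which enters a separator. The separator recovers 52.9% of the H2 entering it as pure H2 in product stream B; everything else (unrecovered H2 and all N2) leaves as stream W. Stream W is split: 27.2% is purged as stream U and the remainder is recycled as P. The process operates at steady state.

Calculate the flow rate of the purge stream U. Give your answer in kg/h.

319.1 kg/h

N2 enters only via M and leaves only via the purge: 1208×0.086 = 0.272×(N2 in W), and the separator passes all N2, so N2 in K = N2 in W = 381.94 kg/h.
H2 in K: m_A = 1208×0.914 + (1−0.272)·(1−0.529)·m_A, so m_A = 1104.1/0.6571 = 1680.2 kg/h.
W = (1−0.529)×1680.2 + 381.94 = 1173.3 kg/h.
Purge U = 0.272×1173.3 = 319.15 kg/h.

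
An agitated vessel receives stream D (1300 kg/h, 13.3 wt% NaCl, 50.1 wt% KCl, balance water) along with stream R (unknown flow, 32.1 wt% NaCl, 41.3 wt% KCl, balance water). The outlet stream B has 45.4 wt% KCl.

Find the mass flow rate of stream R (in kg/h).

Let R be the unknown flow. Total out = 1300 + R.
KCl balance: 651.3 + 0.413·R = 0.454·(1300 + R)
(0.413 − 0.454)·R = 0.454×1300 − 651.3 = -61.1
R = -61.1 / -0.041 = 1490.2 kg/h

1490 kg/h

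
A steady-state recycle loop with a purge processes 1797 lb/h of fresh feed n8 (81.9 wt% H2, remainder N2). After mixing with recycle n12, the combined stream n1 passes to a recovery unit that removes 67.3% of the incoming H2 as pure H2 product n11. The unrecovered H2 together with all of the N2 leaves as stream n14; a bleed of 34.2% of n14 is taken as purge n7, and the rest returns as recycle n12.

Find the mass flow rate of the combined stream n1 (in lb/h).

2826 lb/h

N2 enters only via n8 and leaves only via the purge: 1797×0.181 = 0.342×(N2 in n14), and the recovery unit passes all N2, so N2 in n1 = N2 in n14 = 951.04 lb/h.
H2 in n1: m_A = 1797×0.819 + (1−0.342)·(1−0.673)·m_A, so m_A = 1471.7/0.7848 = 1875.2 lb/h.
n1 = 1875.2 + 951.04 = 2826.3 lb/h.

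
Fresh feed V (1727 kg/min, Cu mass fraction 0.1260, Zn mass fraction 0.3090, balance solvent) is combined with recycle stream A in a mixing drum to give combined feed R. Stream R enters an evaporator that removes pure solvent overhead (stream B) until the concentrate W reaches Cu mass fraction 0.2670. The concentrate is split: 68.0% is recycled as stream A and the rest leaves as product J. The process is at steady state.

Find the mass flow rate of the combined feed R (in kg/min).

Overall Cu balance (none leaves overhead): Cu in fresh feed = Cu in product, i.e. 1727×0.126 = (1−0.680)·W·0.267.
W = 217.6/(0.267×0.320) = 2546.8 kg/min.
Recycle A = 0.680×2546.8 = 1731.9 kg/min.
Combined feed R = 1727 + 1731.9 = 3458.9 kg/min.

3459 kg/min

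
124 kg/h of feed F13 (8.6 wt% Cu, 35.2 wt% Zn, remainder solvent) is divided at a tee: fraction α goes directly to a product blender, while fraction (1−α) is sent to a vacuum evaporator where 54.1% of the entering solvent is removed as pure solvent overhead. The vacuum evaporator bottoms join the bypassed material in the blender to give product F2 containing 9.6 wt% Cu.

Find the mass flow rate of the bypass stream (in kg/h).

All 124×0.086 = 10.664 kg/h of Cu reaches F2, so F2 = 10.664/0.096 = 111.08 kg/h and vapour = 12.917 kg/h.
The evaporator receives (1−α)·124 of feed at 0.562 solvent and removes 0.541 of that solvent:
0.541×0.562×(1−α)×124 = 12.917
(1−α) = 12.917/37.701 = 0.3426;  α = 0.6574.
Bypass flow = 0.6574×124 = 81.517 kg/h.

81.52 kg/h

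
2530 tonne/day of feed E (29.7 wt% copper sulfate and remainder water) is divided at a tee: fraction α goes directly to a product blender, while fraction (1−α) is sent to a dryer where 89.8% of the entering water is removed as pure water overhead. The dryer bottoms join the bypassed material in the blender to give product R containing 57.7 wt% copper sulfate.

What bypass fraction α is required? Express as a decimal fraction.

All 2530×0.297 = 751.41 tonne/day of copper sulfate reaches R, so R = 751.41/0.577 = 1302.3 tonne/day and vapour = 1227.7 tonne/day.
The evaporator receives (1−α)·2530 of feed at 0.703 water and removes 0.898 of that water:
0.898×0.703×(1−α)×2530 = 1227.7
(1−α) = 1227.7/1597.2 = 0.7687;  α = 0.2313.

0.231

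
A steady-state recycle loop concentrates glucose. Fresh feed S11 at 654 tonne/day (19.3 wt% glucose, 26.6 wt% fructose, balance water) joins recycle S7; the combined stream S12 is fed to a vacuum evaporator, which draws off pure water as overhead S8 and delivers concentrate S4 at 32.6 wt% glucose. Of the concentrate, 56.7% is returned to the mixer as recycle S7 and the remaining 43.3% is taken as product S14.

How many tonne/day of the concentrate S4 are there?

Overall glucose balance (none leaves overhead): glucose in fresh feed = glucose in product, i.e. 654×0.193 = (1−0.567)·S4·0.326.
S4 = 126.22/(0.326×0.433) = 894.19 tonne/day.

894.2 tonne/day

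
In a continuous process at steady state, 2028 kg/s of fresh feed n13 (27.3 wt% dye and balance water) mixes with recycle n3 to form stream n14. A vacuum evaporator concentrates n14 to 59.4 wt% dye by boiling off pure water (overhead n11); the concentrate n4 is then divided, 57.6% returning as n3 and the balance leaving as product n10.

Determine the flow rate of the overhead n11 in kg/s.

1096 kg/s

Overall dye balance (none leaves overhead): dye in fresh feed = dye in product, i.e. 2028×0.273 = (1−0.576)·n4·0.594.
n4 = 553.64/(0.594×0.424) = 2198.3 kg/s.
Recycle n3 = 0.576×2198.3 = 1266.2 kg/s.
Combined feed n14 = 2028 + 1266.2 = 3294.2 kg/s.
Overhead n11 = n14 − n4 = 3294.2 − 2198.3 = 1095.9 kg/s.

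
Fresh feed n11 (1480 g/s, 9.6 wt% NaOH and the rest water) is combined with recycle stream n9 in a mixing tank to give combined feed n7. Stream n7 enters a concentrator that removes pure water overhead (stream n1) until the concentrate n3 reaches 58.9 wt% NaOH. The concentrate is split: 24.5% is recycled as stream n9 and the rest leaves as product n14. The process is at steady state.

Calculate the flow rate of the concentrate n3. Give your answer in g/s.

Overall NaOH balance (none leaves overhead): NaOH in fresh feed = NaOH in product, i.e. 1480×0.096 = (1−0.245)·n3·0.589.
n3 = 142.08/(0.589×0.755) = 319.5 g/s.

319.5 g/s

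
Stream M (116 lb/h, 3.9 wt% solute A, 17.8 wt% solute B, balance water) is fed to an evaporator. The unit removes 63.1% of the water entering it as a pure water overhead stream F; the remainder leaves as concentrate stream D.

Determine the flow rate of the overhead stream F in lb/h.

57.31 lb/h

water entering = 116×0.783 = 90.828 lb/h; overhead removed = 0.631×90.828 = 57.312 lb/h.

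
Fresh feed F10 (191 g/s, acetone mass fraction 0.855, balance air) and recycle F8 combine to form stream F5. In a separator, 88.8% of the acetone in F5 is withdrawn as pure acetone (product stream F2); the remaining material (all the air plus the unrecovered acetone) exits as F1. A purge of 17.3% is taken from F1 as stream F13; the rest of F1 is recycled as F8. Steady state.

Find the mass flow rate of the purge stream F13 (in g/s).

31.18 g/s

air enters only via F10 and leaves only via the purge: 191×0.145 = 0.173×(air in F1), and the separator passes all air, so air in F5 = air in F1 = 160.09 g/s.
acetone in F5: m_A = 191×0.855 + (1−0.173)·(1−0.888)·m_A, so m_A = 163.31/0.9074 = 179.98 g/s.
F1 = (1−0.888)×179.98 + 160.09 = 180.24 g/s.
Purge F13 = 0.173×180.24 = 31.182 g/s.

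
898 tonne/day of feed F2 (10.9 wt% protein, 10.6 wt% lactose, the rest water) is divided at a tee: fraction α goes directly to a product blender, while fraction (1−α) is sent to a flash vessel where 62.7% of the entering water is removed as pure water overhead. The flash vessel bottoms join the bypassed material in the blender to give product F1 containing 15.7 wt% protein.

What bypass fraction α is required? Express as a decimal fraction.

All 898×0.109 = 97.882 tonne/day of protein reaches F1, so F1 = 97.882/0.157 = 623.45 tonne/day and vapour = 274.55 tonne/day.
The evaporator receives (1−α)·898 of feed at 0.785 water and removes 0.627 of that water:
0.627×0.785×(1−α)×898 = 274.55
(1−α) = 274.55/441.99 = 0.6212;  α = 0.3788.

0.379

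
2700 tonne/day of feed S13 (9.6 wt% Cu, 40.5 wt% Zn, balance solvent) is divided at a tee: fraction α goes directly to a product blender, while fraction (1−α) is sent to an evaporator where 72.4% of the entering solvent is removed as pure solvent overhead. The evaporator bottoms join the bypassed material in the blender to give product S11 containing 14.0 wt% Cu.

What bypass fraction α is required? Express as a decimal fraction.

All 2700×0.096 = 259.2 tonne/day of Cu reaches S11, so S11 = 259.2/0.140 = 1851.4 tonne/day and vapour = 848.57 tonne/day.
The evaporator receives (1−α)·2700 of feed at 0.499 solvent and removes 0.724 of that solvent:
0.724×0.499×(1−α)×2700 = 848.57
(1−α) = 848.57/975.45 = 0.8699;  α = 0.1301.

0.130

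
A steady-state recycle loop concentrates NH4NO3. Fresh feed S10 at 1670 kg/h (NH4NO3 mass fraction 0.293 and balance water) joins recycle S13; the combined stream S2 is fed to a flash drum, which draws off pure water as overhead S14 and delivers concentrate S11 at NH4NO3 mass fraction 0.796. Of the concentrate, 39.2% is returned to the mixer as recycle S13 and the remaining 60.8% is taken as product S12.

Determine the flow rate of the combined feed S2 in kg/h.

2066 kg/h

Overall NH4NO3 balance (none leaves overhead): NH4NO3 in fresh feed = NH4NO3 in product, i.e. 1670×0.293 = (1−0.392)·S11·0.796.
S11 = 489.31/(0.796×0.608) = 1011 kg/h.
Recycle S13 = 0.392×1011 = 396.33 kg/h.
Combined feed S2 = 1670 + 396.33 = 2066.3 kg/h.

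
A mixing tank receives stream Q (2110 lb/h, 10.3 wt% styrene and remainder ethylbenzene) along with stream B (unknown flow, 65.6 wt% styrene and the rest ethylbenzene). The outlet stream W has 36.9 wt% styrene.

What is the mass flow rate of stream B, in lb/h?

Let B be the unknown flow. Total out = 2110 + B.
styrene balance: 217.33 + 0.656·B = 0.369·(2110 + B)
(0.656 − 0.369)·B = 0.369×2110 − 217.33 = 561.26
B = 561.26 / 0.287 = 1955.6 lb/h

1956 lb/h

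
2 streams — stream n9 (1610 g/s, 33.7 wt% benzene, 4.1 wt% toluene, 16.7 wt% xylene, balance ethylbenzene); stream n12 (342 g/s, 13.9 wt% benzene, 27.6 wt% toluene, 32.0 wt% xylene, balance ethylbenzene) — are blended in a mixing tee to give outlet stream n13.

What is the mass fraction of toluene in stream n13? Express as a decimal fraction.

Total flow out = 1610 + 342 = 1952 g/s.
toluene in = 1610×0.041 + 342×0.276 = 160.4 g/s.
toluene mass fraction in n13 = 160.4/1952 = 0.082.

0.082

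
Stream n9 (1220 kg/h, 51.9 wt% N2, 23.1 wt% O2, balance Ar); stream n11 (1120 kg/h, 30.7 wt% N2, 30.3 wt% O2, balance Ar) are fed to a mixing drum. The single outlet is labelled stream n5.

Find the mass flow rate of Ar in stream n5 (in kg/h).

Ar out = Ar in = 1220×0.250 + 1120×0.390 = 741.8 kg/h.

741.8 kg/h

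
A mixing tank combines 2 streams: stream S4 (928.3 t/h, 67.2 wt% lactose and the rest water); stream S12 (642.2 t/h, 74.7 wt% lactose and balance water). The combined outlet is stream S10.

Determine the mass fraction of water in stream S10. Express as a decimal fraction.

Total flow out = 928.3 + 642.2 = 1570.5 t/h.
water in = 928.3×0.328 + 642.2×0.253 = 466.96 t/h.
water mass fraction in S10 = 466.96/1570.5 = 0.2973.

0.2973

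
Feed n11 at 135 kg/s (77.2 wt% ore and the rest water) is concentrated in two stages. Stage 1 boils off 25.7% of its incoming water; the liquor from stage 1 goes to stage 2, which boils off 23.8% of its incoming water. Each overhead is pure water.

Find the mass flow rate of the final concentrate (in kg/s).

121.6 kg/s

water in feed = 135×0.228 = 30.78 kg/s.
After stage 1: water left = (1−0.257)×30.78 = 22.87; stream total = 127.09 kg/s.
After stage 2: water left = (1−0.238)×22.87 = 17.427; final concentrate = 121.65 kg/s.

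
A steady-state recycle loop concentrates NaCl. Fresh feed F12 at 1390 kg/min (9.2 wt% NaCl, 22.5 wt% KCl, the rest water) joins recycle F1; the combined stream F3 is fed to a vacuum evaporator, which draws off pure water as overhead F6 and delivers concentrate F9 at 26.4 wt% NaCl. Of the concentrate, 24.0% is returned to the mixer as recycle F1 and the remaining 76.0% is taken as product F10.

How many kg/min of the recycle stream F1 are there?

Overall NaCl balance (none leaves overhead): NaCl in fresh feed = NaCl in product, i.e. 1390×0.092 = (1−0.240)·F9·0.264.
F9 = 127.88/(0.264×0.760) = 637.36 kg/min.
Recycle F1 = 0.240×637.36 = 152.97 kg/min.

153 kg/min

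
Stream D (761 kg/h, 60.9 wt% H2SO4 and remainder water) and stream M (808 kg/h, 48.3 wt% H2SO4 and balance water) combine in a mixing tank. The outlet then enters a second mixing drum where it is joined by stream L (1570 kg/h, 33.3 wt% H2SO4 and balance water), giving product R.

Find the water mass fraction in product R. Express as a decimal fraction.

Overall, product flow = 3139 kg/h.
water in = 761×0.391 + 808×0.517 + 1570×0.667 = 1762.5 kg/h.
water fraction in R = 0.5615.

0.5615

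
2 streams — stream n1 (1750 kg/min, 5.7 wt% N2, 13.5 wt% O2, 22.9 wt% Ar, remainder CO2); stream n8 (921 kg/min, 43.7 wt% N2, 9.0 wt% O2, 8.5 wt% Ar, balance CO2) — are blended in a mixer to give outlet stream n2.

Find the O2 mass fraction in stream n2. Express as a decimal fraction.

Total flow out = 1750 + 921 = 2671 kg/min.
O2 in = 1750×0.135 + 921×0.090 = 319.14 kg/min.
O2 mass fraction in n2 = 319.14/2671 = 0.119.

0.119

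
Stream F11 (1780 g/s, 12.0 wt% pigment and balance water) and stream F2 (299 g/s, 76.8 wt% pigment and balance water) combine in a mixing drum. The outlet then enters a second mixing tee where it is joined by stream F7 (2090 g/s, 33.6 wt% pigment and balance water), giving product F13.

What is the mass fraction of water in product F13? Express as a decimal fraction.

0.725

Overall, product flow = 4169 g/s.
water in = 1780×0.880 + 299×0.232 + 2090×0.664 = 3023.5 g/s.
water fraction in F13 = 0.725.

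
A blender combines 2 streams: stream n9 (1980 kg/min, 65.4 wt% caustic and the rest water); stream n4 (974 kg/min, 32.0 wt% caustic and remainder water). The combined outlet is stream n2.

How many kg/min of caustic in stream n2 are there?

caustic out = caustic in = 1980×0.654 + 974×0.320 = 1606.6 kg/min.

1607 kg/min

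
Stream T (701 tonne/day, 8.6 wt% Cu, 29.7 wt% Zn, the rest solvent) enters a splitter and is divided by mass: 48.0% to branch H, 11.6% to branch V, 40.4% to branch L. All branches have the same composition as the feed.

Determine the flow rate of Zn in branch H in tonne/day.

Branch H total = 0.480×701 = 336.48 tonne/day.
Zn in H = 0.297×336.48 = 99.935 tonne/day.

99.93 tonne/day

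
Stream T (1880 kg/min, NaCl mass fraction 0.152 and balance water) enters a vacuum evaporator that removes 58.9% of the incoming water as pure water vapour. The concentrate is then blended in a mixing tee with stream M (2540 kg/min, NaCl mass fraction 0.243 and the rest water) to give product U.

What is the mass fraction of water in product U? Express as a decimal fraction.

0.741

Vapour removed = 0.589×0.848×1880 = 939.01 kg/min; concentrate = 940.99 kg/min.
water reaching the mixer = 655.23 (from concentrate) + 2540×0.757 = 2578 kg/min.
Product flow = 940.99 + 2540 = 3481 kg/min; water fraction = 0.741.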